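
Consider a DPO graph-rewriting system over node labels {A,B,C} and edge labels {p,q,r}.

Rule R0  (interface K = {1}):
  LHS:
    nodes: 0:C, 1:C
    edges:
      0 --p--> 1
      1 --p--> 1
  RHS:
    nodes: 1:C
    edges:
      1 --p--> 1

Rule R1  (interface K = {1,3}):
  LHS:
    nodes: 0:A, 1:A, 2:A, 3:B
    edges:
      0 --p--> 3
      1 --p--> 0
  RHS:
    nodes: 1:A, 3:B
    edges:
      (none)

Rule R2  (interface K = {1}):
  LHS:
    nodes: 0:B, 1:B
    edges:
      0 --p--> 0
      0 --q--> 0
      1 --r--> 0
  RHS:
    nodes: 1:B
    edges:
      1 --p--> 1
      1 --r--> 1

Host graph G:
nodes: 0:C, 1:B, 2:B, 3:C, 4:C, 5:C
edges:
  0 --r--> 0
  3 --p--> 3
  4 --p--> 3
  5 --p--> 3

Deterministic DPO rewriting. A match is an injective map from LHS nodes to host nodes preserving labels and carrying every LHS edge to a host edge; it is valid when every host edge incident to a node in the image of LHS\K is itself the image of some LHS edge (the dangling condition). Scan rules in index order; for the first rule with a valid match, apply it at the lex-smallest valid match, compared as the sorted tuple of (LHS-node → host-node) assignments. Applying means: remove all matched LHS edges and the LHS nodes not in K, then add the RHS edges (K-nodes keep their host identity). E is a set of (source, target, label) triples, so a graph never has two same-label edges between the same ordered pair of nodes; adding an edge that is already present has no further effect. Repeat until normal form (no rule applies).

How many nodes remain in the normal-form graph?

Answer: 4

Steps:
initial: |V|=6 |E|=4  E = 0-r->0 3-p->3 4-p->3 5-p->3
step 1: apply R0 at {0↦4, 1↦3}  → |V|=5 |E|=3  E = 0-r->0 3-p->3 5-p->3
step 2: apply R0 at {0↦5, 1↦3}  → |V|=4 |E|=2  E = 0-r->0 3-p->3
normal form: no rule applies after step 2
NF nodes: {0:C, 1:B, 2:B, 3:C}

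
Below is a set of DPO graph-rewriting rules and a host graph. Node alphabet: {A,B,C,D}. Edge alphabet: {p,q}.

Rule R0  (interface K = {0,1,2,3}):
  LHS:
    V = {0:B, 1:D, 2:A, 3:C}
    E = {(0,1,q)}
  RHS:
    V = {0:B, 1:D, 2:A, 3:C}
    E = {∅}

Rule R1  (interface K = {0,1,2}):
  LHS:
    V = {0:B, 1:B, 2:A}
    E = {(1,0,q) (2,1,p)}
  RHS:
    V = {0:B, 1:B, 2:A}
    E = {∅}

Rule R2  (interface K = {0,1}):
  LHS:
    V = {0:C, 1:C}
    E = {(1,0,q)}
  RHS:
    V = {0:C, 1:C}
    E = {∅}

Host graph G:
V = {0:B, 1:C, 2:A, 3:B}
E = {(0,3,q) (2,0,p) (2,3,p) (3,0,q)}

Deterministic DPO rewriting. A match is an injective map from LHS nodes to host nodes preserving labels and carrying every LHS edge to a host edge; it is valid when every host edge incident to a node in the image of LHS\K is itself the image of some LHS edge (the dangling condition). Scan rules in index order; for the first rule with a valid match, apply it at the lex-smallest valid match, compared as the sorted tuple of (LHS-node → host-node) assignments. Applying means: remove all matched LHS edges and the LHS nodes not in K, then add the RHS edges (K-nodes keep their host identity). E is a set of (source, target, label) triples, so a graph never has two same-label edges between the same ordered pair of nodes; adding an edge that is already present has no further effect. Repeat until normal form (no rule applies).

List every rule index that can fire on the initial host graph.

R0: no valid match — LHS pattern not found
R1: 2 valid matches — {0↦0, 1↦3, 2↦2}, {0↦3, 1↦0, 2↦2}
R2: no valid match — LHS pattern not found

Answer: [R1]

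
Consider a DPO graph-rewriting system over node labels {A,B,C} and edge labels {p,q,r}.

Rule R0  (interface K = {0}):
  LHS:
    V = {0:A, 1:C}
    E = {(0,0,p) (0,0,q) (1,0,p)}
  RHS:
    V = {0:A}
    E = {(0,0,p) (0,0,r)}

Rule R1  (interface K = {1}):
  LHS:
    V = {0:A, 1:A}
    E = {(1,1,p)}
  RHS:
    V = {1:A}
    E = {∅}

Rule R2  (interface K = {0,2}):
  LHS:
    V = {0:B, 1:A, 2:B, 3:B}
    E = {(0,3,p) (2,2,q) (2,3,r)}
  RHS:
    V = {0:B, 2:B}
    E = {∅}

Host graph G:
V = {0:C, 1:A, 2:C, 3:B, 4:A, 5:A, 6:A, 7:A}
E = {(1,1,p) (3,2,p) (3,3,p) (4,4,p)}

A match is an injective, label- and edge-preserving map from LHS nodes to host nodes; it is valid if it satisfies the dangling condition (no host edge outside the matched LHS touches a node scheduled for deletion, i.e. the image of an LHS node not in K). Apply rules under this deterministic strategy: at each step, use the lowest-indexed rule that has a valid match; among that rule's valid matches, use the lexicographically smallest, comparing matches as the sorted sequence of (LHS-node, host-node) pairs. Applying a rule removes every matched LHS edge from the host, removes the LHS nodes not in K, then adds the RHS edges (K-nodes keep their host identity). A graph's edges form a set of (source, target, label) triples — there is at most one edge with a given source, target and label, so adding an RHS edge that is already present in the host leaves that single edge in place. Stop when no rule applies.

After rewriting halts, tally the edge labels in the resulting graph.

[0] host  ⇒  8 nodes, 4 edges  {1-p->1 3-p->2 3-p->3 4-p->4}
[1] R1 @ {0↦5, 1↦1}  ⇒  7 nodes, 3 edges  {3-p->2 3-p->3 4-p->4}
[2] R1 @ {0↦1, 1↦4}  ⇒  6 nodes, 2 edges  {3-p->2 3-p->3}
normal form: no rule applies after step 2
NF edges: [(3, 2, 'p'), (3, 3, 'p')]

Answer: p:2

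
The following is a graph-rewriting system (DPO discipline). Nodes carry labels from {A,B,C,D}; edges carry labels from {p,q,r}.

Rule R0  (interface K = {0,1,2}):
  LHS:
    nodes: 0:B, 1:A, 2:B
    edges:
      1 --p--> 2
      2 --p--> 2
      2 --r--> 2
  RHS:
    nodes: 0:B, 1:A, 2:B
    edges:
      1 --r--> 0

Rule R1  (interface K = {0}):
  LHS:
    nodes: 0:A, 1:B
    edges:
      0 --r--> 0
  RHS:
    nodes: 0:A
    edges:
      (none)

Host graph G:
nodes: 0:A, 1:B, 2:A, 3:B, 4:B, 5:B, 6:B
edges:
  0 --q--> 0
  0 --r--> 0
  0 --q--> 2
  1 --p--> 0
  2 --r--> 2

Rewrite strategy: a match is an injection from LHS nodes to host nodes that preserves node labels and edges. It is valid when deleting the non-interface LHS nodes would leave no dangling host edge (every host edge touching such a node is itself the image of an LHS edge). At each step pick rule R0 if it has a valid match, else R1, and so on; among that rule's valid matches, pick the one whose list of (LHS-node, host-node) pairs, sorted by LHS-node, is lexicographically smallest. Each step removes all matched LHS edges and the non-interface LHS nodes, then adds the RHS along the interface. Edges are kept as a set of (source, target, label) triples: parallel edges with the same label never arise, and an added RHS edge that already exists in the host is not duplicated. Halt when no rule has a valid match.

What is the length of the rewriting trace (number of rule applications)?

start.  V:7 E:5  edges: 0-q->0 0-r->0 0-q->2 1-p->0 2-r->2
1. fire R1 via {0↦0, 1↦3}  →  V:6 E:4  edges: 0-q->0 0-q->2 1-p->0 2-r->2
2. fire R1 via {0↦2, 1↦4}  →  V:5 E:3  edges: 0-q->0 0-q->2 1-p->0
normal form: no rule applies after step 2

Answer: 2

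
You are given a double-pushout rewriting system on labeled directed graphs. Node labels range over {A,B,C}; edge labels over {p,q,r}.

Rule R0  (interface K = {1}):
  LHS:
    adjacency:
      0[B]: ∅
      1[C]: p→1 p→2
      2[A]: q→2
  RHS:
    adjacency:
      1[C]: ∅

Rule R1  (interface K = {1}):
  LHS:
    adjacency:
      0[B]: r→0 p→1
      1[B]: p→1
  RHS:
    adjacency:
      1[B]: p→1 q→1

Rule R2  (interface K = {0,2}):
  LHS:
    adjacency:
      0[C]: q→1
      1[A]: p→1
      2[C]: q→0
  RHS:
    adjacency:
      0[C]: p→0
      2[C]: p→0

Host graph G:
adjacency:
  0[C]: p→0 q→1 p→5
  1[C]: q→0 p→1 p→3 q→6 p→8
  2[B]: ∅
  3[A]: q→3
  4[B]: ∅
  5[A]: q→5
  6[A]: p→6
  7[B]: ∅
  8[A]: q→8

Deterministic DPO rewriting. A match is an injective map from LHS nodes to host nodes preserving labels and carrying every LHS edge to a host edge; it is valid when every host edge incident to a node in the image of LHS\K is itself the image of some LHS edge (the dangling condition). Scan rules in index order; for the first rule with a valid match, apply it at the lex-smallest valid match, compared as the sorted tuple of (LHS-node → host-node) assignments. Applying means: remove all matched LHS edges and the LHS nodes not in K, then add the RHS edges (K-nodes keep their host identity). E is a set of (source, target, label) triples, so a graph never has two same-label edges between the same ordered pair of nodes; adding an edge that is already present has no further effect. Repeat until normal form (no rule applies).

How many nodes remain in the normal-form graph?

Answer: 2

Steps:
[0] host  ⇒  9 nodes, 12 edges  {0-p->0 0-q->1 0-p->5 1-q->0 1-p->1 1-p->3 1-q->6 1-p->8 3-q->3 5-q->5 6-p->6 8-q->8}
[1] R0 @ {0↦2, 1↦0, 2↦5}  ⇒  7 nodes, 9 edges  {0-q->1 1-q->0 1-p->1 1-p->3 1-q->6 1-p->8 3-q->3 6-p->6 8-q->8}
[2] R0 @ {0↦4, 1↦1, 2↦3}  ⇒  5 nodes, 6 edges  {0-q->1 1-q->0 1-q->6 1-p->8 6-p->6 8-q->8}
[3] R2 @ {0↦1, 1↦6, 2↦0}  ⇒  4 nodes, 5 edges  {0-p->1 1-q->0 1-p->1 1-p->8 8-q->8}
[4] R0 @ {0↦7, 1↦1, 2↦8}  ⇒  2 nodes, 2 edges  {0-p->1 1-q->0}
normal form: no rule applies after step 4
NF nodes: {0:C, 1:C}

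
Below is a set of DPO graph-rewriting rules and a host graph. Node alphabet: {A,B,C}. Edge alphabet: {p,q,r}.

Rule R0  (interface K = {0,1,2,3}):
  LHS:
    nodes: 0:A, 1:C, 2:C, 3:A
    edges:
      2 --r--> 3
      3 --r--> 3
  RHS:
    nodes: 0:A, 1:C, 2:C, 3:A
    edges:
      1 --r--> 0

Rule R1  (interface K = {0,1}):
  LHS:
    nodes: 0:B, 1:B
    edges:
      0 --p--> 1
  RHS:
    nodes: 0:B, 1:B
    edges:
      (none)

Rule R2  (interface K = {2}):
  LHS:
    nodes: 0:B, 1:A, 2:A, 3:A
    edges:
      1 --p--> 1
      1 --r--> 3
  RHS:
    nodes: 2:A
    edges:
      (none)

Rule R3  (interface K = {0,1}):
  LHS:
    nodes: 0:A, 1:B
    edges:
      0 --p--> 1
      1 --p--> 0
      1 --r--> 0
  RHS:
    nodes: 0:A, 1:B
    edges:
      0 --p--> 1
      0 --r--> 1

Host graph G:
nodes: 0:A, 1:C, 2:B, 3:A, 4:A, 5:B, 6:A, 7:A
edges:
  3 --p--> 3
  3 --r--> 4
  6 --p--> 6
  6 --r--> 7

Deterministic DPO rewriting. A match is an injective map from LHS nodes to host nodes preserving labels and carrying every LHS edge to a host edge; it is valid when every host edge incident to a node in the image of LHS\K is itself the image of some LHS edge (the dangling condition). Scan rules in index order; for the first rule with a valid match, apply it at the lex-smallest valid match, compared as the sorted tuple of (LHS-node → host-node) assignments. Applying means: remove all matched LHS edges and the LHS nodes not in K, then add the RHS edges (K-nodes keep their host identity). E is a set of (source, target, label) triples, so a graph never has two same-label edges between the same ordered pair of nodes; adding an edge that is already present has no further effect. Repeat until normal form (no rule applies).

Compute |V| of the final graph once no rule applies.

initial: |V|=8 |E|=4  E = 3-p->3 3-r->4 6-p->6 6-r->7
step 1: apply R2 at {0↦2, 1↦3, 2↦0, 3↦4}  → |V|=5 |E|=2  E = 6-p->6 6-r->7
step 2: apply R2 at {0↦5, 1↦6, 2↦0, 3↦7}  → |V|=2 |E|=0  E = ∅
final graph: no rule applies after step 2
NF nodes: {0:A, 1:C}

Answer: 2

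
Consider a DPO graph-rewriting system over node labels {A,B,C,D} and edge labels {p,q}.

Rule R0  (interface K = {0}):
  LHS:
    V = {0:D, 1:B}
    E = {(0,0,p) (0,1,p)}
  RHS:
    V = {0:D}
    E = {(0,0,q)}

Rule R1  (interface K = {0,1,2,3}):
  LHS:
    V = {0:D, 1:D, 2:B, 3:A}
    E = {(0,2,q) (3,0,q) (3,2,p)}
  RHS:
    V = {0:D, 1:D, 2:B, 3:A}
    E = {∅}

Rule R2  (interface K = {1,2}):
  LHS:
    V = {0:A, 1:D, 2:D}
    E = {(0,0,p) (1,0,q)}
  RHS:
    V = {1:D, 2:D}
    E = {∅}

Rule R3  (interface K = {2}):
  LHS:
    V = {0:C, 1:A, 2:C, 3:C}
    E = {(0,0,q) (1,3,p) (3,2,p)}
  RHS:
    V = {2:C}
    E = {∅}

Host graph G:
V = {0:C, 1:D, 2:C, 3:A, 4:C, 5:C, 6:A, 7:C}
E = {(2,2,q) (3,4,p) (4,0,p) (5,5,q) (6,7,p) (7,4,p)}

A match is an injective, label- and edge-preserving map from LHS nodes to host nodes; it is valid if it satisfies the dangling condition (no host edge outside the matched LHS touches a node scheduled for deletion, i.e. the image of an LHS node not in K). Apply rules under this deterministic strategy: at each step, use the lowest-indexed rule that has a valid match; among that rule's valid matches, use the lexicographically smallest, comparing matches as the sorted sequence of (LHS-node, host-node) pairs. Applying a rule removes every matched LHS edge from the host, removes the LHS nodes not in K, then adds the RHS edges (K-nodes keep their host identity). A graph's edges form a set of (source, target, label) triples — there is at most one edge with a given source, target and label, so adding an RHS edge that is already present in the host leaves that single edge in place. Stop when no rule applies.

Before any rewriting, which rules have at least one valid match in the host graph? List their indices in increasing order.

Answer: [R3]

Steps:
R0: no valid match — LHS pattern not found
R1: no valid match — LHS pattern not found
R2: no valid match — LHS pattern not found
R3: 2 valid matches — {0↦2, 1↦6, 2↦4, 3↦7}, {0↦5, 1↦6, 2↦4, 3↦7}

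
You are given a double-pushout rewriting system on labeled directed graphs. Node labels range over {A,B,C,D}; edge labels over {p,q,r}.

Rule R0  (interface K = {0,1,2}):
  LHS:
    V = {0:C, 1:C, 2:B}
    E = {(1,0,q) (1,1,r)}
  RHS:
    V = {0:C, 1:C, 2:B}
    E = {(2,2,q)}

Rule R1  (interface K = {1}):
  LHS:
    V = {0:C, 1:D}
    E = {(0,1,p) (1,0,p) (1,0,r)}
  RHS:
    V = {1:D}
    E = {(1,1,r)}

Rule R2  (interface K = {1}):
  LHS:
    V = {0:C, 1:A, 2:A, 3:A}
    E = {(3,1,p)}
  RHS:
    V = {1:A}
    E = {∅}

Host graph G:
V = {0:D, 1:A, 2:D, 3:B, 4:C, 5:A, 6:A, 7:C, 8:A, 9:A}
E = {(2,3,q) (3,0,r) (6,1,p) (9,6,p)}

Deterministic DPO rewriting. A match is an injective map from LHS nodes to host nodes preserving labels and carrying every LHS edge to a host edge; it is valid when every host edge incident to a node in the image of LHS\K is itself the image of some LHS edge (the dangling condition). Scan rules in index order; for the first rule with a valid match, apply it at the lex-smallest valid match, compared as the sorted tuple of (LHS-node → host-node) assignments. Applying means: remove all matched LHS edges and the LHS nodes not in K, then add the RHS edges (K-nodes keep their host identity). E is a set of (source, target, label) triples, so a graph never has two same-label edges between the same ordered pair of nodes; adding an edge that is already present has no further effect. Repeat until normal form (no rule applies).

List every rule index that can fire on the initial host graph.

R0: no valid match — LHS pattern not found
R1: no valid match — LHS pattern not found
R2: 4 valid matches — {0↦4, 1↦6, 2↦5, 3↦9}, {0↦4, 1↦6, 2↦8, 3↦9}, {0↦7, 1↦6, 2↦5, 3↦9} (+1 more)

Answer: [R2]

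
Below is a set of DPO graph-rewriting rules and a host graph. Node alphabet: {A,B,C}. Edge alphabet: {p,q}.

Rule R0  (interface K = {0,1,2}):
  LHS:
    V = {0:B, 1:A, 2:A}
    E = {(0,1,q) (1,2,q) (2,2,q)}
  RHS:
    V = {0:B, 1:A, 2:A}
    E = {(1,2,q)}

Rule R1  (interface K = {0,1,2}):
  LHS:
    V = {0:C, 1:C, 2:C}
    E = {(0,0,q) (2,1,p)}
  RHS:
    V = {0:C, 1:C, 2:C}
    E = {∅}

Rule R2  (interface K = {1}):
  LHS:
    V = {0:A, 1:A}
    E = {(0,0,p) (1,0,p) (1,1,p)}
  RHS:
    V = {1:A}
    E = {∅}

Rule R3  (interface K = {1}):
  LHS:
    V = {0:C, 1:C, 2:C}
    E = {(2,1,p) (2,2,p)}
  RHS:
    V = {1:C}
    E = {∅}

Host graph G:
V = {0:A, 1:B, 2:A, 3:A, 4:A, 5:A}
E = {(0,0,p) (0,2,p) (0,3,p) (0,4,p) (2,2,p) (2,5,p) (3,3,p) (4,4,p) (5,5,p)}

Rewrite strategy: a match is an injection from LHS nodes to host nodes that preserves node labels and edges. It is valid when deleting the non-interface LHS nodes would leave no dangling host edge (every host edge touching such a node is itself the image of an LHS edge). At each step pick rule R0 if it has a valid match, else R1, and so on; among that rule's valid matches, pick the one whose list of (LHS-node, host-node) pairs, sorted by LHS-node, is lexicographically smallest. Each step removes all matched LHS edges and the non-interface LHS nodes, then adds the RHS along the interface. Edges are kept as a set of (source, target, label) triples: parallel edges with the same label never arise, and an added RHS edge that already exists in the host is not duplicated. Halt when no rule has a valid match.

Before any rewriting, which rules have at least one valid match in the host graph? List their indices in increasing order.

Answer: [R2]

Derivation:
R0: no valid match — LHS pattern not found
R1: no valid match — LHS pattern not found
R2: 3 valid matches — {0↦3, 1↦0}, {0↦4, 1↦0}, {0↦5, 1↦2}
R3: no valid match — LHS pattern not found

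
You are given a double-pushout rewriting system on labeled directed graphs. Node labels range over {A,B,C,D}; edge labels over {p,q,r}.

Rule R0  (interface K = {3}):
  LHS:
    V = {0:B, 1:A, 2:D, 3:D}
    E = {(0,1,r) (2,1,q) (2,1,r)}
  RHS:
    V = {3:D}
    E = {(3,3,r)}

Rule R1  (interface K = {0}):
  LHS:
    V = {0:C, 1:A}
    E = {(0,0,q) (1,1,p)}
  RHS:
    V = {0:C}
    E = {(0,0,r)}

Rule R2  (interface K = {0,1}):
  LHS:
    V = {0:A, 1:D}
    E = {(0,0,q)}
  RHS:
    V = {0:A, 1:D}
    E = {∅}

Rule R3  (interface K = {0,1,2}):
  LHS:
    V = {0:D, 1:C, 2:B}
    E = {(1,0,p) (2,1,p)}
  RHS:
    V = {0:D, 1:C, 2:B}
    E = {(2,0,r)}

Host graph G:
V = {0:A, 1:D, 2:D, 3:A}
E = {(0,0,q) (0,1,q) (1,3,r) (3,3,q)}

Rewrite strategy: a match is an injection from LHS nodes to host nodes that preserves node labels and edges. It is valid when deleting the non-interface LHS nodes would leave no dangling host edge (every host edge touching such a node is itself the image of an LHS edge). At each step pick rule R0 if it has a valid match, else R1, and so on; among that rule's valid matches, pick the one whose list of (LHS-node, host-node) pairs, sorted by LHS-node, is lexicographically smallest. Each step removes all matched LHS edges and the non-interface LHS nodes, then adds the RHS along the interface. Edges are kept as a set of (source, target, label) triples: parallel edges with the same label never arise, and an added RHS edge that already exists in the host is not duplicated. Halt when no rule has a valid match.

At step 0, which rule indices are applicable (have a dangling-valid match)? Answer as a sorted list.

Answer: [R2]

Derivation:
R0: no valid match — LHS pattern not found
R1: no valid match — LHS pattern not found
R2: 4 valid matches — {0↦0, 1↦1}, {0↦0, 1↦2}, {0↦3, 1↦1} (+1 more)
R3: no valid match — LHS pattern not found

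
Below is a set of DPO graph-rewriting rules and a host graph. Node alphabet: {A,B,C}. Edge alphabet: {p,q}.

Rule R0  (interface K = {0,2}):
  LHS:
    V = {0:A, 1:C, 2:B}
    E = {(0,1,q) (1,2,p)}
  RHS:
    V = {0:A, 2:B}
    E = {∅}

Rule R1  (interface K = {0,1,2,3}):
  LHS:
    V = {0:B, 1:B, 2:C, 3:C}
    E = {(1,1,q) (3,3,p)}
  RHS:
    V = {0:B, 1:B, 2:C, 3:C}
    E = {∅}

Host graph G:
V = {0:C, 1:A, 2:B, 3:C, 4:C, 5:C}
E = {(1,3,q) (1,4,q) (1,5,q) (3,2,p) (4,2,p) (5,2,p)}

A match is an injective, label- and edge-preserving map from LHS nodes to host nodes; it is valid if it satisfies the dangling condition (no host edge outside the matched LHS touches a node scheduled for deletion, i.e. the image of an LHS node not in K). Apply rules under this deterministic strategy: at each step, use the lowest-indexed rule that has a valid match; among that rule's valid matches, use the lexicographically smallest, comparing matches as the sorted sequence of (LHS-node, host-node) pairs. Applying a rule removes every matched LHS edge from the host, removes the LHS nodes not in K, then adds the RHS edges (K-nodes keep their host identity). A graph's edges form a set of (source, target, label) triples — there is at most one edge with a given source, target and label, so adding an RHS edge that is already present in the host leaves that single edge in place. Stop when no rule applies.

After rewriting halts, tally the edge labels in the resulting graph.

Answer: (no edges)

Derivation:
initial: |V|=6 |E|=6  E = 1-q->3 1-q->4 1-q->5 3-p->2 4-p->2 5-p->2
step 1: apply R0 at {0↦1, 1↦3, 2↦2}  → |V|=5 |E|=4  E = 1-q->4 1-q->5 4-p->2 5-p->2
step 2: apply R0 at {0↦1, 1↦4, 2↦2}  → |V|=4 |E|=2  E = 1-q->5 5-p->2
step 3: apply R0 at {0↦1, 1↦5, 2↦2}  → |V|=3 |E|=0  E = ∅
final graph: no rule applies after step 3
NF edges: []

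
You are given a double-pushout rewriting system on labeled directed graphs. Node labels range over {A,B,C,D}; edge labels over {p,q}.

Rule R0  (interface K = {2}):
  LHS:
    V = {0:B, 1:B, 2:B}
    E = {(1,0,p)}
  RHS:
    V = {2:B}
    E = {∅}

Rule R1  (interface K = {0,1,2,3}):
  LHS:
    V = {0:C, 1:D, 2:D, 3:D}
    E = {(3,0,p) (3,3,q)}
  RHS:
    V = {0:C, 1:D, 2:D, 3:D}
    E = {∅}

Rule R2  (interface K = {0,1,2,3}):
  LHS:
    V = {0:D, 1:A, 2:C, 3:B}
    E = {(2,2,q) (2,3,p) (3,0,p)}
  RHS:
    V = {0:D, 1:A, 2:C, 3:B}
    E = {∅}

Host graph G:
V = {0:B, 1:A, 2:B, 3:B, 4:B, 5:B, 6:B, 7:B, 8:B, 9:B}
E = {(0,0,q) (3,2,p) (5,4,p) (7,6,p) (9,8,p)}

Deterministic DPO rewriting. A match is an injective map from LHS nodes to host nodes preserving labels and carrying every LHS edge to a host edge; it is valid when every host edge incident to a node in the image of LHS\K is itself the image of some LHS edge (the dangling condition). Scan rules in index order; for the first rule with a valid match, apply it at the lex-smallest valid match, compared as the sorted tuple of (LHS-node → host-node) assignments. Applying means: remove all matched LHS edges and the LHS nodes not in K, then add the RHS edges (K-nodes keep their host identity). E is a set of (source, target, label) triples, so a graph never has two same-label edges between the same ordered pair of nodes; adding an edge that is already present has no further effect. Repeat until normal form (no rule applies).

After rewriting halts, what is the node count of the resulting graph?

Answer: 2

Rewrite trace:
start.  V:10 E:5  edges: 0-q->0 3-p->2 5-p->4 7-p->6 9-p->8
1. fire R0 via {0↦2, 1↦3, 2↦0}  →  V:8 E:4  edges: 0-q->0 5-p->4 7-p->6 9-p->8
2. fire R0 via {0↦4, 1↦5, 2↦0}  →  V:6 E:3  edges: 0-q->0 7-p->6 9-p->8
3. fire R0 via {0↦6, 1↦7, 2↦0}  →  V:4 E:2  edges: 0-q->0 9-p->8
4. fire R0 via {0↦8, 1↦9, 2↦0}  →  V:2 E:1  edges: 0-q->0
halt: no rule applies after step 4
NF nodes: {0:B, 1:A}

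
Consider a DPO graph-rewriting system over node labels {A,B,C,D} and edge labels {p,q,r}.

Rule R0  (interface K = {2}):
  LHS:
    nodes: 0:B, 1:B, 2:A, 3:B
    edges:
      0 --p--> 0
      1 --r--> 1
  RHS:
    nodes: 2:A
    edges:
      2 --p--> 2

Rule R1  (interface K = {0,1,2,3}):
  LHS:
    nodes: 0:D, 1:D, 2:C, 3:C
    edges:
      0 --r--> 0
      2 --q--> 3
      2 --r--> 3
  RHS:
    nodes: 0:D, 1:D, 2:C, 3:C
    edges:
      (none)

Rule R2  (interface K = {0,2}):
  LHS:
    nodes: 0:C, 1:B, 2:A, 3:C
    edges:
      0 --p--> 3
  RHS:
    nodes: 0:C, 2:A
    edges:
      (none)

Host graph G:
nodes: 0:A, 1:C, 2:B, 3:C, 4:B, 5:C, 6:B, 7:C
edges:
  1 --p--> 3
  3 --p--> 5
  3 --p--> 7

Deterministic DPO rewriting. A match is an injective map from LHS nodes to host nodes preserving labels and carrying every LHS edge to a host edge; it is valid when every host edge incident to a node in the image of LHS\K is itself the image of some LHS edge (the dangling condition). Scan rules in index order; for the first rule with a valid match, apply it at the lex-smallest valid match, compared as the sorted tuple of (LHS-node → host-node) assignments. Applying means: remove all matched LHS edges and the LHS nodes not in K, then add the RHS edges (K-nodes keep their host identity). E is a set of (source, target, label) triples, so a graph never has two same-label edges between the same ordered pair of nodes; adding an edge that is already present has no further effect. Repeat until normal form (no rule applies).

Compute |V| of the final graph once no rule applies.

[0] host  ⇒  8 nodes, 3 edges  {1-p->3 3-p->5 3-p->7}
[1] R2 @ {0↦3, 1↦2, 2↦0, 3↦5}  ⇒  6 nodes, 2 edges  {1-p->3 3-p->7}
[2] R2 @ {0↦3, 1↦4, 2↦0, 3↦7}  ⇒  4 nodes, 1 edges  {1-p->3}
[3] R2 @ {0↦1, 1↦6, 2↦0, 3↦3}  ⇒  2 nodes, 0 edges  {∅}
normal form: no rule applies after step 3
NF nodes: {0:A, 1:C}

Answer: 2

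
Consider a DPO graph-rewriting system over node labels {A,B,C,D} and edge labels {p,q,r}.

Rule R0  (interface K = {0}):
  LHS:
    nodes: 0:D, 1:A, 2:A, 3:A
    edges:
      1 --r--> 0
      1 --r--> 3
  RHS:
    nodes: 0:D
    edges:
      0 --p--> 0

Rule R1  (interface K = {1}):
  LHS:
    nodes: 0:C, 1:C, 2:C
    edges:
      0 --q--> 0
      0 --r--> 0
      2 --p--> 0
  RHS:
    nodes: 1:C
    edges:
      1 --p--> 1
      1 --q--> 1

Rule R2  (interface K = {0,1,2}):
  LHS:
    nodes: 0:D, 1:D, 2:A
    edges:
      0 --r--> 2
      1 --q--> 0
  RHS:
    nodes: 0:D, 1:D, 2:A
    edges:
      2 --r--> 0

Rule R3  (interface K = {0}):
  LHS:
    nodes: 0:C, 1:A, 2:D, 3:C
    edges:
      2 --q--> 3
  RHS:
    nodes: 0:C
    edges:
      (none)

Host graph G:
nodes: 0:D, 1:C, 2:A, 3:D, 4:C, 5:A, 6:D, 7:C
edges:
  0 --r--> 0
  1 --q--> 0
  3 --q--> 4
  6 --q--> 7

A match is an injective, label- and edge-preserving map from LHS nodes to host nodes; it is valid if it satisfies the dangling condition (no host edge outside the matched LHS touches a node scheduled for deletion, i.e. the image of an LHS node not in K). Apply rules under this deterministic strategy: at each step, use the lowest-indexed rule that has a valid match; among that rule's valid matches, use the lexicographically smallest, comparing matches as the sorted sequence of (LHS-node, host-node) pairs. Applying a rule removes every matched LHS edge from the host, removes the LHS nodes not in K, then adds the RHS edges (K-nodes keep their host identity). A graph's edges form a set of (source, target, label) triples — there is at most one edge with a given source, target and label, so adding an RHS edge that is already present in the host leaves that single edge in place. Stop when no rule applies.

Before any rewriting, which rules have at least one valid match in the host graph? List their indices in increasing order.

R0: no valid match — LHS pattern not found
R1: no valid match — LHS pattern not found
R2: no valid match — LHS pattern not found
R3: 8 valid matches — {0↦1, 1↦2, 2↦3, 3↦4}, {0↦1, 1↦2, 2↦6, 3↦7}, {0↦1, 1↦5, 2↦3, 3↦4} (+5 more)

Answer: [R3]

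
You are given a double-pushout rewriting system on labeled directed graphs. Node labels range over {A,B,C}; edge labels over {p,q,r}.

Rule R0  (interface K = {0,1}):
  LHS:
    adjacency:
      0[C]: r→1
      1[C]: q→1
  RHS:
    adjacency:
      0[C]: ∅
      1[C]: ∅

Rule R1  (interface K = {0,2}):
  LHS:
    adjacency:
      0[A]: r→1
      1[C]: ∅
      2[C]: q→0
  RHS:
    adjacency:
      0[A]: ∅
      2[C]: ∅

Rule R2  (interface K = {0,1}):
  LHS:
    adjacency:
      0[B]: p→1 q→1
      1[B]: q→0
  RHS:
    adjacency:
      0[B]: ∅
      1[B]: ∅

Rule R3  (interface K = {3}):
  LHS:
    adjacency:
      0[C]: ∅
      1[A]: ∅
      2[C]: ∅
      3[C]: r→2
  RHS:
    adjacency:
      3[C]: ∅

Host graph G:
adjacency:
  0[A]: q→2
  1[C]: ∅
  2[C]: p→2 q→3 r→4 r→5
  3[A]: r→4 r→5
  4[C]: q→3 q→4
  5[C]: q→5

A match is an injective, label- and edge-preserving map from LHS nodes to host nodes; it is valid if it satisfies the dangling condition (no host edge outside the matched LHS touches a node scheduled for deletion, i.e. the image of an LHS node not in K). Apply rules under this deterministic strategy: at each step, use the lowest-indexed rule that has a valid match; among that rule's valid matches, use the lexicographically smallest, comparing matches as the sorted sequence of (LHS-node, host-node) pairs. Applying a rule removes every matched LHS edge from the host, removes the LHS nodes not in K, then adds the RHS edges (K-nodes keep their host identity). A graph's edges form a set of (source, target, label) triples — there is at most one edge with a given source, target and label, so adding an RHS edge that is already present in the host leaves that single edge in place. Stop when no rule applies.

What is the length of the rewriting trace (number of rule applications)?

start.  V:6 E:10  edges: 0-q->2 2-p->2 2-q->3 2-r->4 2-r->5 3-r->4 3-r->5 4-q->3 4-q->4 5-q->5
1. fire R0 via {0↦2, 1↦4}  →  V:6 E:8  edges: 0-q->2 2-p->2 2-q->3 2-r->5 3-r->4 3-r->5 4-q->3 5-q->5
2. fire R0 via {0↦2, 1↦5}  →  V:6 E:6  edges: 0-q->2 2-p->2 2-q->3 3-r->4 3-r->5 4-q->3
3. fire R1 via {0↦3, 1↦5, 2↦2}  →  V:5 E:4  edges: 0-q->2 2-p->2 3-r->4 4-q->3
halt: no rule applies after step 3

Answer: 3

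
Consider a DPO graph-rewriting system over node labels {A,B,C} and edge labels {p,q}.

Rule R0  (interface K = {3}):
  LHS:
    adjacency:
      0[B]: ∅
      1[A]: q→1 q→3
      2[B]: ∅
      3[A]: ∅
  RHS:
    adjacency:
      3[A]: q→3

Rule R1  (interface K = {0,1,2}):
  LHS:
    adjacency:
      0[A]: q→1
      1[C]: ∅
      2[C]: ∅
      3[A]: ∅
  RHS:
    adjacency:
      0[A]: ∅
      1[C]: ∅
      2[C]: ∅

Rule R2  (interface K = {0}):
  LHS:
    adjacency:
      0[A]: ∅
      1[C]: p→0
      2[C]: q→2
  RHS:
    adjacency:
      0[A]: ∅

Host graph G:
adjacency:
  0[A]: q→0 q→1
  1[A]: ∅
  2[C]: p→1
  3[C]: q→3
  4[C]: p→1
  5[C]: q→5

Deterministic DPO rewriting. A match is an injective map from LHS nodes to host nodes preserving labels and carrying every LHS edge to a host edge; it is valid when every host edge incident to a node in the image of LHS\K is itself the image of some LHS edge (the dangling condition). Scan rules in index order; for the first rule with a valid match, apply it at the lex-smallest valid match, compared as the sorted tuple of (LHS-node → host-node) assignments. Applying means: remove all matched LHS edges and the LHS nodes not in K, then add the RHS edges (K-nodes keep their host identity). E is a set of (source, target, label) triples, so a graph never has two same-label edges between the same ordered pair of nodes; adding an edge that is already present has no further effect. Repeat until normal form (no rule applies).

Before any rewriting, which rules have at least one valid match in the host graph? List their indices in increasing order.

R0: no valid match — LHS pattern not found
R1: no valid match — LHS pattern not found
R2: 4 valid matches — {0↦1, 1↦2, 2↦3}, {0↦1, 1↦2, 2↦5}, {0↦1, 1↦4, 2↦3} (+1 more)

Answer: [R2]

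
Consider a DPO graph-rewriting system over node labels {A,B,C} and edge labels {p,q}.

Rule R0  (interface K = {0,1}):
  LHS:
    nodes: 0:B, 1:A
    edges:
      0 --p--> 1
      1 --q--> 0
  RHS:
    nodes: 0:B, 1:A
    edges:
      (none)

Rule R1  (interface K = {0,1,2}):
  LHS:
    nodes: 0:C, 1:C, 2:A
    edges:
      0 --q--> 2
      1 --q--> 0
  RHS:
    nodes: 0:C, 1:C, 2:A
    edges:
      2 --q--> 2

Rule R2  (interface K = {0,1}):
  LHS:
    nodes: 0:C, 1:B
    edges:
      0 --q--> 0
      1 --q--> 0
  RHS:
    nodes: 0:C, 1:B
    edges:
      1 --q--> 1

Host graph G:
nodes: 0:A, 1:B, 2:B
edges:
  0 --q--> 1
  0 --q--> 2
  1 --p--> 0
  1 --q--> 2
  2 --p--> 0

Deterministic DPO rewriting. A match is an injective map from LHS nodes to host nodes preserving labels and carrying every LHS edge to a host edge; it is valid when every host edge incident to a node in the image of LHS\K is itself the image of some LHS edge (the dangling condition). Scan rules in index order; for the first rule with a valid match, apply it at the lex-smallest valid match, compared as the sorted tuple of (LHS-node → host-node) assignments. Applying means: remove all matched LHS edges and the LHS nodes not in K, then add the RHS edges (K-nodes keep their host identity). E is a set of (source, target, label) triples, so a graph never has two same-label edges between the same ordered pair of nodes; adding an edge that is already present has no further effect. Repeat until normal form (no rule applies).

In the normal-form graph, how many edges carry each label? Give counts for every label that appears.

Answer: q:1

Steps:
initial: |V|=3 |E|=5  E = 0-q->1 0-q->2 1-p->0 1-q->2 2-p->0
step 1: apply R0 at {0↦1, 1↦0}  → |V|=3 |E|=3  E = 0-q->2 1-q->2 2-p->0
step 2: apply R0 at {0↦2, 1↦0}  → |V|=3 |E|=1  E = 1-q->2
halt: no rule applies after step 2
NF edges: [(1, 2, 'q')]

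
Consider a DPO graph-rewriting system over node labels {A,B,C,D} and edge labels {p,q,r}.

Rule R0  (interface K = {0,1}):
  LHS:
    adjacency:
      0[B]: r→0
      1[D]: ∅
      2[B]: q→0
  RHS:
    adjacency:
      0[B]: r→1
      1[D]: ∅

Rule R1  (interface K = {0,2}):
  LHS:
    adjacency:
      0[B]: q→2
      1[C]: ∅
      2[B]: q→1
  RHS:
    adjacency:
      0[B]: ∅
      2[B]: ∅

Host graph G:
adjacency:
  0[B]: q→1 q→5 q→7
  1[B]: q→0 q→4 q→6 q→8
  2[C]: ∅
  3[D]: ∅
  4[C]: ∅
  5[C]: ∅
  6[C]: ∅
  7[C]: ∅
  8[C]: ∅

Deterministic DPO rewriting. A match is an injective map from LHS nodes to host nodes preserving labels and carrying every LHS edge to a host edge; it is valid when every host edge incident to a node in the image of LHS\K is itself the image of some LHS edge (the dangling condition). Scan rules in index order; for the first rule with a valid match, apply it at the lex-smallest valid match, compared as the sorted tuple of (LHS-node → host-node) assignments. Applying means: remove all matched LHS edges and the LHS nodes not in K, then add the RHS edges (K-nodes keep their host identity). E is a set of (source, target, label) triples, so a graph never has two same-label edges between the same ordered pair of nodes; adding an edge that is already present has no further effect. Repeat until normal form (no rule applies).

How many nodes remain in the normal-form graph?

[0] host  ⇒  9 nodes, 7 edges  {0-q->1 0-q->5 0-q->7 1-q->0 1-q->4 1-q->6 1-q->8}
[1] R1 @ {0↦0, 1↦4, 2↦1}  ⇒  8 nodes, 5 edges  {0-q->5 0-q->7 1-q->0 1-q->6 1-q->8}
[2] R1 @ {0↦1, 1↦5, 2↦0}  ⇒  7 nodes, 3 edges  {0-q->7 1-q->6 1-q->8}
normal form: no rule applies after step 2
NF nodes: {0:B, 1:B, 2:C, 3:D, 6:C, 7:C, 8:C}

Answer: 7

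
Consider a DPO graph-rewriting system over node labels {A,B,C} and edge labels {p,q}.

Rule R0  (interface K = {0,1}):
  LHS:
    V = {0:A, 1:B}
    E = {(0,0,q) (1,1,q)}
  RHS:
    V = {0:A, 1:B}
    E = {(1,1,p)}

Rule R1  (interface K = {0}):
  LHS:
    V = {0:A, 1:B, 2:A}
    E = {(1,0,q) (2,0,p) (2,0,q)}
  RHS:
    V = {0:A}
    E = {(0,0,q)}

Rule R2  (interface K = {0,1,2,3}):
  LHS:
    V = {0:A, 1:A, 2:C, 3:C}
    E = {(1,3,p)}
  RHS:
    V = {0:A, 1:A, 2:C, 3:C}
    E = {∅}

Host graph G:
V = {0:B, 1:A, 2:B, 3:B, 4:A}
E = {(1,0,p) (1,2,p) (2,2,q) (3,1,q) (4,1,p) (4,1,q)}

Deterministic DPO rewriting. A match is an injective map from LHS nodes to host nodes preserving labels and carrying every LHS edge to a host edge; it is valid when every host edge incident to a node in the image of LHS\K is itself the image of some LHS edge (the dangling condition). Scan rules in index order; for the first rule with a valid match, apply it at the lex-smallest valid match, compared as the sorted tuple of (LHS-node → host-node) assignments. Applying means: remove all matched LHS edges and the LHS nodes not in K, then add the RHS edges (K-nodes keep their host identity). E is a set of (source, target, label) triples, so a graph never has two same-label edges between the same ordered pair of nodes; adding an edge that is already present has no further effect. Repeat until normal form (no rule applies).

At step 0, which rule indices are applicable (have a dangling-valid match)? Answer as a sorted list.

Answer: [R1]

Steps:
R0: no valid match — LHS pattern not found
R1: 1 valid match — {0↦1, 1↦3, 2↦4}
R2: no valid match — LHS pattern not found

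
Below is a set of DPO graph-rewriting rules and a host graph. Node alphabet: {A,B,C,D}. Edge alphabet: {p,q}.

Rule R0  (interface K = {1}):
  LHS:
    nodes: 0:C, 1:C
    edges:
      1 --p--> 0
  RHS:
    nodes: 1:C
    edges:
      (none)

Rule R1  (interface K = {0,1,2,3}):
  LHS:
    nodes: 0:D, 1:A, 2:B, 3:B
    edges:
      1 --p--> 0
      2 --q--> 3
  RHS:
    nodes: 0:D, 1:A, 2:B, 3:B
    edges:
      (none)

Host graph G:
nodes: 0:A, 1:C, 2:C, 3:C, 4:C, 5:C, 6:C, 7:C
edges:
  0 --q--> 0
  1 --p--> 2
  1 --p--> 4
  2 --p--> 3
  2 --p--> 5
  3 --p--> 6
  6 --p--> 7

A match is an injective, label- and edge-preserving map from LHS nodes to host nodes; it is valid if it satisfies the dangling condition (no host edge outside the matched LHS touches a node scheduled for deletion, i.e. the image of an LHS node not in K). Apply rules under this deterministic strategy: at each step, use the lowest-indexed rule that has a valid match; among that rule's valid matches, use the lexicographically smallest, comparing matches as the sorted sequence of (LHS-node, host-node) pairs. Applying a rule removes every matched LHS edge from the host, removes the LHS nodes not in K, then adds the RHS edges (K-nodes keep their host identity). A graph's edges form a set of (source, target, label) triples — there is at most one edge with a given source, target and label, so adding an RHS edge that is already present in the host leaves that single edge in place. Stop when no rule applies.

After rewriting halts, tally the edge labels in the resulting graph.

start.  V:8 E:7  edges: 0-q->0 1-p->2 1-p->4 2-p->3 2-p->5 3-p->6 6-p->7
1. fire R0 via {0↦4, 1↦1}  →  V:7 E:6  edges: 0-q->0 1-p->2 2-p->3 2-p->5 3-p->6 6-p->7
2. fire R0 via {0↦5, 1↦2}  →  V:6 E:5  edges: 0-q->0 1-p->2 2-p->3 3-p->6 6-p->7
3. fire R0 via {0↦7, 1↦6}  →  V:5 E:4  edges: 0-q->0 1-p->2 2-p->3 3-p->6
4. fire R0 via {0↦6, 1↦3}  →  V:4 E:3  edges: 0-q->0 1-p->2 2-p->3
5. fire R0 via {0↦3, 1↦2}  →  V:3 E:2  edges: 0-q->0 1-p->2
6. fire R0 via {0↦2, 1↦1}  →  V:2 E:1  edges: 0-q->0
halt: no rule applies after step 6
NF edges: [(0, 0, 'q')]

Answer: q:1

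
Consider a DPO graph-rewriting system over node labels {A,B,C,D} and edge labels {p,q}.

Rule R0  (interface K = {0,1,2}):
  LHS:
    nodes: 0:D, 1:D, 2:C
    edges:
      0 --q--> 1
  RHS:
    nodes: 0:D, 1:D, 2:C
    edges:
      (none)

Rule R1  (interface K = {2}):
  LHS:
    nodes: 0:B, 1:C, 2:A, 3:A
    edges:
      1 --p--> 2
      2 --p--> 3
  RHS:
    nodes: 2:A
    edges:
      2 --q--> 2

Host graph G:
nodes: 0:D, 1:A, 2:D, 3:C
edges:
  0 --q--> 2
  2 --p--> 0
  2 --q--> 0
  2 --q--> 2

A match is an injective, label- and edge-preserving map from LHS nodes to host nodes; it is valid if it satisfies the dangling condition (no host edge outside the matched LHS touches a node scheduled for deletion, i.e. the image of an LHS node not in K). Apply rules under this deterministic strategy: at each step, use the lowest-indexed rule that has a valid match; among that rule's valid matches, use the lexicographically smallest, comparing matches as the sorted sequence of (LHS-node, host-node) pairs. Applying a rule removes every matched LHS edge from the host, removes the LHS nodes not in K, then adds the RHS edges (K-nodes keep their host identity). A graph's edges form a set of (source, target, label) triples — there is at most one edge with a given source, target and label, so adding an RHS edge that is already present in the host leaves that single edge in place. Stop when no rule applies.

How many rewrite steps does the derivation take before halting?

initial: |V|=4 |E|=4  E = 0-q->2 2-p->0 2-q->0 2-q->2
step 1: apply R0 at {0↦0, 1↦2, 2↦3}  → |V|=4 |E|=3  E = 2-p->0 2-q->0 2-q->2
step 2: apply R0 at {0↦2, 1↦0, 2↦3}  → |V|=4 |E|=2  E = 2-p->0 2-q->2
halt: no rule applies after step 2

Answer: 2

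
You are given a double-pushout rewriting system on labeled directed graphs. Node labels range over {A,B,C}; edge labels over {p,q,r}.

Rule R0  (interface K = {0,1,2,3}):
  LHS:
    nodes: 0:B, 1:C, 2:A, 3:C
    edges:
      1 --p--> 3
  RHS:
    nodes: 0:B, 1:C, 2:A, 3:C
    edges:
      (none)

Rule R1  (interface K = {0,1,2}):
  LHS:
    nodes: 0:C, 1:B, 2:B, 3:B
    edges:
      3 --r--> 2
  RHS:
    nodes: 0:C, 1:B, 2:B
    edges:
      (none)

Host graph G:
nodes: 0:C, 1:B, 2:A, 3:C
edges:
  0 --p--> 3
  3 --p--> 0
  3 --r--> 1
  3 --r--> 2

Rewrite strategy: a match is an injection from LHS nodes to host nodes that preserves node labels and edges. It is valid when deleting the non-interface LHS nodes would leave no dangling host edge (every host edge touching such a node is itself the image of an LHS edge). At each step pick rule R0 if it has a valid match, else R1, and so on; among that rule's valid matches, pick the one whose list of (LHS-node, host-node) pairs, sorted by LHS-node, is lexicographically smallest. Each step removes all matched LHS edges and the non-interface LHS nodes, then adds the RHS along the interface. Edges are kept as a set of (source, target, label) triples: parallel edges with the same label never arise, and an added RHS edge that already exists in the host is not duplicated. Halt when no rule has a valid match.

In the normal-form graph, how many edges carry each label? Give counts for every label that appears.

start.  V:4 E:4  edges: 0-p->3 3-p->0 3-r->1 3-r->2
1. fire R0 via {0↦1, 1↦0, 2↦2, 3↦3}  →  V:4 E:3  edges: 3-p->0 3-r->1 3-r->2
2. fire R0 via {0↦1, 1↦3, 2↦2, 3↦0}  →  V:4 E:2  edges: 3-r->1 3-r->2
normal form: no rule applies after step 2
NF edges: [(3, 1, 'r'), (3, 2, 'r')]

Answer: r:2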